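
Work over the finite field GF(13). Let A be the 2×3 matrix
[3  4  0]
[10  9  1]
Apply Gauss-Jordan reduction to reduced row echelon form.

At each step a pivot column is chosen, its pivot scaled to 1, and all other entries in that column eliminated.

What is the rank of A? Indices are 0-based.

step 1: normalize row 0 (÷3) = (1, 10, 0)
  row 1: subtract 10×row0 = (0, 0, 1)
skip col 1 (zero from row 1)
step 2: normalize row 1 (÷1) = (0, 0, 1)

rank = 2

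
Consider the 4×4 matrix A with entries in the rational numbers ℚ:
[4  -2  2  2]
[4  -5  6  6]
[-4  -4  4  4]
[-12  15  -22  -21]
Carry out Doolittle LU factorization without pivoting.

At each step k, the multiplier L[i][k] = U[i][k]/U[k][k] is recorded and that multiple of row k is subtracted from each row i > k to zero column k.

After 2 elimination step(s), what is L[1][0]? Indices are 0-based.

L[1][0] = 1

Step 1: pivot at (0,0) is 4.
  row1 ← row1 − (1)·row0  ⇒  L[1][0]=1, U row1=(0, -3, 4, 4)
  row2 ← row2 − (-1)·row0  ⇒  L[2][0]=-1, U row2=(0, -6, 6, 6)
  row3 ← row3 − (-3)·row0  ⇒  L[3][0]=-3, U row3=(0, 9, -16, -15)
Step 2: pivot at (1,1) is -3.
  row2 ← row2 − (2)·row1  ⇒  L[2][1]=2, U row2=(0, 0, -2, -2)
  row3 ← row3 − (-3)·row1  ⇒  L[3][1]=-3, U row3=(0, 0, -4, -3)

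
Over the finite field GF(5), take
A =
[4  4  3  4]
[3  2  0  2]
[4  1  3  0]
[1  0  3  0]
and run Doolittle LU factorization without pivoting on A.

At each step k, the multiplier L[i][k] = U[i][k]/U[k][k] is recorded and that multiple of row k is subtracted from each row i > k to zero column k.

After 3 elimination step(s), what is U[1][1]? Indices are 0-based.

[col 0] pivot 4
  R1 -= 2*R0 → (0, 4, 4, 4)  (L[1][0] := 2)
  R2 -= 1*R0 → (0, 2, 0, 1)  (L[2][0] := 1)
  R3 -= 4*R0 → (0, 4, 1, 4)  (L[3][0] := 4)
[col 1] pivot 4
  R2 -= 3*R1 → (0, 0, 3, 4)  (L[2][1] := 3)
  R3 -= 1*R1 → (0, 0, 2, 0)  (L[3][1] := 1)
[col 2] pivot 3
  R3 -= 4*R2 → (0, 0, 0, 4)  (L[3][2] := 4)

U[1][1] = 4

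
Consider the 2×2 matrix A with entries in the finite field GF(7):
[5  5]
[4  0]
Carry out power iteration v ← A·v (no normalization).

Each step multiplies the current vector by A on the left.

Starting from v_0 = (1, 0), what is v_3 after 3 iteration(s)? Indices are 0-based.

v_0 = (1, 0).
v_1 = A·v_0 = (5, 4).
v_2 = A·v_1 = (3, 6).
v_3 = A·v_2 = (3, 5).

v_3 = (3, 5)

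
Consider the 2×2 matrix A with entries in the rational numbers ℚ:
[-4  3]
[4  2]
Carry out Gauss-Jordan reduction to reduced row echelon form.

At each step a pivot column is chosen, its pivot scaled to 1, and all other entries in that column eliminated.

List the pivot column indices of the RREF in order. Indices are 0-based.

pivot(0,0)=-4: scale R0 → (1, -3/4)
  clear (1,0): R1 −= (4)R0 → (0, 5)
pivot(1,1)=5: scale R1 → (0, 1)
  clear (0,1): R0 −= (-3/4)R1 → (1, 0)

pivot columns: 0, 1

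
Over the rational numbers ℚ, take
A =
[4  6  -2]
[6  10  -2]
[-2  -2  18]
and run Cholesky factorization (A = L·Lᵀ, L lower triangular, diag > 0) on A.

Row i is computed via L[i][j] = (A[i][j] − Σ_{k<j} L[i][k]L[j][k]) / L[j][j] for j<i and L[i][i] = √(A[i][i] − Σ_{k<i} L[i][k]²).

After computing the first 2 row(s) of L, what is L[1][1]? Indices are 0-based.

Step 1: L[0][0] = √(4) = 2.
  L[1][0] = (6) / L[0][0] = 3.
Step 2: L[1][1] = √(1) = 1.

L[1][1] = 1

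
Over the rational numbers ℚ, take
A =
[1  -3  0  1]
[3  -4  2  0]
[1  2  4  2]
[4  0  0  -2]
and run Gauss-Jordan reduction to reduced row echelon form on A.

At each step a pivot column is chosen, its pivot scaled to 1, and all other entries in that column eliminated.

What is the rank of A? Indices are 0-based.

[1] R0 /= 1  ⇒  (1, -3, 0, 1)
     R1 -= 3·R0  ⇒  (0, 5, 2, -3)
     R2 -= 1·R0  ⇒  (0, 5, 4, 1)
     R3 -= 4·R0  ⇒  (0, 12, 0, -6)
[2] R1 /= 5  ⇒  (0, 1, 2/5, -3/5)
     R0 -= -3·R1  ⇒  (1, 0, 6/5, -4/5)
     R2 -= 5·R1  ⇒  (0, 0, 2, 4)
     R3 -= 12·R1  ⇒  (0, 0, -24/5, 6/5)
[3] R2 /= 2  ⇒  (0, 0, 1, 2)
     R0 -= 6/5·R2  ⇒  (1, 0, 0, -16/5)
     R1 -= 2/5·R2  ⇒  (0, 1, 0, -7/5)
     R3 -= -24/5·R2  ⇒  (0, 0, 0, 54/5)
[4] R3 /= 54/5  ⇒  (0, 0, 0, 1)
     R0 -= -16/5·R3  ⇒  (1, 0, 0, 0)
     R1 -= -7/5·R3  ⇒  (0, 1, 0, 0)
     R2 -= 2·R3  ⇒  (0, 0, 1, 0)

rank = 4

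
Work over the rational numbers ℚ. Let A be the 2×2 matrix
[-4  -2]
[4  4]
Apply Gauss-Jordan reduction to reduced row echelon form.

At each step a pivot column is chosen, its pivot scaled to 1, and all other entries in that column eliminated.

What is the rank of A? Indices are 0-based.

pivot(0,0)=-4: scale R0 → (1, 1/2)
  clear (1,0): R1 −= (4)R0 → (0, 2)
pivot(1,1)=2: scale R1 → (0, 1)
  clear (0,1): R0 −= (1/2)R1 → (1, 0)

rank = 2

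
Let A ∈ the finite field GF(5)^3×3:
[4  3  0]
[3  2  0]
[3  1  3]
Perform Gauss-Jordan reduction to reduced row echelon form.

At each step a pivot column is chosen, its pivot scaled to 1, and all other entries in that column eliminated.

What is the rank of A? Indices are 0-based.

pivot(0,0)=4: scale R0 → (1, 2, 0)
  clear (1,0): R1 −= (3)R0 → (0, 1, 0)
  clear (2,0): R2 −= (3)R0 → (0, 0, 3)
pivot(1,1)=1: scale R1 → (0, 1, 0)
  clear (0,1): R0 −= (2)R1 → (1, 0, 0)
pivot(2,2)=3: scale R2 → (0, 0, 1)

rank = 3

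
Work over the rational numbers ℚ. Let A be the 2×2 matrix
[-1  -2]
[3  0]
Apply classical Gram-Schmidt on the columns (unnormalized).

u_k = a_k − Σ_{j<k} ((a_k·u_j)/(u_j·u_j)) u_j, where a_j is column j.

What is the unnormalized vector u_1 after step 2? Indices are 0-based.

u_1 = (-9/5, -3/5)

Step 1: u_0 = a_0 = (-1, 3).
Step 2: u_1 = a_1 − (1/5)·u_0 = (-9/5, -3/5).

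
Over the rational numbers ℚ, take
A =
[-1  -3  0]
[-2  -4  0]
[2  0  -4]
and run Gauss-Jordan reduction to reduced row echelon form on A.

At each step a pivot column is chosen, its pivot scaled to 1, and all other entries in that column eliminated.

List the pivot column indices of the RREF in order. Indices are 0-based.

pivot columns: 0, 1, 2

[1] R0 /= -1  ⇒  (1, 3, 0)
     R1 -= -2·R0  ⇒  (0, 2, 0)
     R2 -= 2·R0  ⇒  (0, -6, -4)
[2] R1 /= 2  ⇒  (0, 1, 0)
     R0 -= 3·R1  ⇒  (1, 0, 0)
     R2 -= -6·R1  ⇒  (0, 0, -4)
[3] R2 /= -4  ⇒  (0, 0, 1)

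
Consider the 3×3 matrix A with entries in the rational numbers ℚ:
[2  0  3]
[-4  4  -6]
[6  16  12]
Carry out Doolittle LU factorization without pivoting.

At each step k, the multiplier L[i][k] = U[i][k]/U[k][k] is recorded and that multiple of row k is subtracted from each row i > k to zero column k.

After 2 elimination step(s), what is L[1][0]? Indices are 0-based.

L[1][0] = -2

Step 1: pivot at (0,0) is 2.
  row1 ← row1 − (-2)·row0  ⇒  L[1][0]=-2, U row1=(0, 4, 0)
  row2 ← row2 − (3)·row0  ⇒  L[2][0]=3, U row2=(0, 16, 3)
Step 2: pivot at (1,1) is 4.
  row2 ← row2 − (4)·row1  ⇒  L[2][1]=4, U row2=(0, 0, 3)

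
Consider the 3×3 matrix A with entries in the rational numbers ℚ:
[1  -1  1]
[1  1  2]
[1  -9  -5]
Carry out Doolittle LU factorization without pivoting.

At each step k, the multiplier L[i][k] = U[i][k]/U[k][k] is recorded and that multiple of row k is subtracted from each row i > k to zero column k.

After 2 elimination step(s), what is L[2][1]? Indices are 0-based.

L[2][1] = -4

Step 1: pivot at (0,0) is 1.
  row1 ← row1 − (1)·row0  ⇒  L[1][0]=1, U row1=(0, 2, 1)
  row2 ← row2 − (1)·row0  ⇒  L[2][0]=1, U row2=(0, -8, -6)
Step 2: pivot at (1,1) is 2.
  row2 ← row2 − (-4)·row1  ⇒  L[2][1]=-4, U row2=(0, 0, -2)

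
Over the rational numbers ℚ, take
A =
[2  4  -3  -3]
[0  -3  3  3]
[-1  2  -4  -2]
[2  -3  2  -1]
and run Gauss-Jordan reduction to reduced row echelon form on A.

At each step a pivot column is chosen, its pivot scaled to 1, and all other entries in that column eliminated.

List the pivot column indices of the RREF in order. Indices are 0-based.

pivot(0,0)=2: scale R0 → (1, 2, -3/2, -3/2)
  clear (2,0): R2 −= (-1)R0 → (0, 4, -11/2, -7/2)
  clear (3,0): R3 −= (2)R0 → (0, -7, 5, 2)
pivot(1,1)=-3: scale R1 → (0, 1, -1, -1)
  clear (0,1): R0 −= (2)R1 → (1, 0, 1/2, 1/2)
  clear (2,1): R2 −= (4)R1 → (0, 0, -3/2, 1/2)
  clear (3,1): R3 −= (-7)R1 → (0, 0, -2, -5)
pivot(2,2)=-3/2: scale R2 → (0, 0, 1, -1/3)
  clear (0,2): R0 −= (1/2)R2 → (1, 0, 0, 2/3)
  clear (1,2): R1 −= (-1)R2 → (0, 1, 0, -4/3)
  clear (3,2): R3 −= (-2)R2 → (0, 0, 0, -17/3)
pivot(3,3)=-17/3: scale R3 → (0, 0, 0, 1)
  clear (0,3): R0 −= (2/3)R3 → (1, 0, 0, 0)
  clear (1,3): R1 −= (-4/3)R3 → (0, 1, 0, 0)
  clear (2,3): R2 −= (-1/3)R3 → (0, 0, 1, 0)

pivot columns: 0, 1, 2, 3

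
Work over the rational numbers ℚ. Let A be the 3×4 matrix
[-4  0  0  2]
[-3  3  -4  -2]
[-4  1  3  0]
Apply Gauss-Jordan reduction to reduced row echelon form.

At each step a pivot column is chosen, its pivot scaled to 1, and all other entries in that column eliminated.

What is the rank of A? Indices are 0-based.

step 1: normalize row 0 (÷-4) = (1, 0, 0, -1/2)
  row 1: subtract -3×row0 = (0, 3, -4, -7/2)
  row 2: subtract -4×row0 = (0, 1, 3, -2)
step 2: normalize row 1 (÷3) = (0, 1, -4/3, -7/6)
  row 2: subtract 1×row1 = (0, 0, 13/3, -5/6)
step 3: normalize row 2 (÷13/3) = (0, 0, 1, -5/26)
  row 1: subtract -4/3×row2 = (0, 1, 0, -37/26)

rank = 3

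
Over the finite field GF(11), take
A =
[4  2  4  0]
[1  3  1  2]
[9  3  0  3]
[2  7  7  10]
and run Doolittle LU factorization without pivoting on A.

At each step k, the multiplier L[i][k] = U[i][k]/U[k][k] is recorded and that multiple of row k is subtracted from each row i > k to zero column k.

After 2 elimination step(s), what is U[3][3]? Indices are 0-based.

Step 1: pivot at (0,0) is 4.
  row1 ← row1 − (3)·row0  ⇒  L[1][0]=3, U row1=(0, 8, 0, 2)
  row2 ← row2 − (5)·row0  ⇒  L[2][0]=5, U row2=(0, 4, 2, 3)
  row3 ← row3 − (6)·row0  ⇒  L[3][0]=6, U row3=(0, 6, 5, 10)
Step 2: pivot at (1,1) is 8.
  row2 ← row2 − (6)·row1  ⇒  L[2][1]=6, U row2=(0, 0, 2, 2)
  row3 ← row3 − (9)·row1  ⇒  L[3][1]=9, U row3=(0, 0, 5, 3)

U[3][3] = 3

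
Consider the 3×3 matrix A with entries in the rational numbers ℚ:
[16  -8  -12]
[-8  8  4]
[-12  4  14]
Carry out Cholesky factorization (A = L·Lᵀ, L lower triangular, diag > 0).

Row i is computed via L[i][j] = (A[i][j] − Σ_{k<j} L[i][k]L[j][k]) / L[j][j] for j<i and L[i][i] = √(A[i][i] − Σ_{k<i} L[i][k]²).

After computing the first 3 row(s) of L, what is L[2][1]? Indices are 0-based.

L[2][1] = -1

Step 1: L[0][0] = √(16) = 4.
  L[1][0] = (-8) / L[0][0] = -2.
Step 2: L[1][1] = √(4) = 2.
  L[2][0] = (-12) / L[0][0] = -3.
  L[2][1] = (-2) / L[1][1] = -1.
Step 3: L[2][2] = √(4) = 2.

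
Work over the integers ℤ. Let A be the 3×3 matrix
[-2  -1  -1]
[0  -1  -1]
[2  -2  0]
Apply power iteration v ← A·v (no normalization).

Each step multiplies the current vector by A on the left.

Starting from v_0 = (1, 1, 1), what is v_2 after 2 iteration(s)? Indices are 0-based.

v_2 = (10, 2, -4)

v_0 = (1, 1, 1).
v_1 = A·v_0 = (-4, -2, 0).
v_2 = A·v_1 = (10, 2, -4).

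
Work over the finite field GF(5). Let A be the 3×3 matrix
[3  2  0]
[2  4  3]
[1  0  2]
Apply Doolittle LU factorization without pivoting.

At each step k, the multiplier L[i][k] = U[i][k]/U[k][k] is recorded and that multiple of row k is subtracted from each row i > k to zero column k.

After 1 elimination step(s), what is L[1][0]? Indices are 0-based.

[col 0] pivot 3
  R1 -= 4*R0 → (0, 1, 3)  (L[1][0] := 4)
  R2 -= 2*R0 → (0, 1, 2)  (L[2][0] := 2)

L[1][0] = 4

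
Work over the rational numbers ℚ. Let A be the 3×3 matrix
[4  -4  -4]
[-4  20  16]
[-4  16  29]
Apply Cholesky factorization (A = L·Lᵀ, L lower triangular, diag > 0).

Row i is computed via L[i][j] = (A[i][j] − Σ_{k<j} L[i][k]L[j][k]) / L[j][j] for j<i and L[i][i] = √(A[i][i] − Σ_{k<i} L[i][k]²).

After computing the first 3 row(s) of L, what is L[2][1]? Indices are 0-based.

L[2][1] = 3

Step 1: L[0][0] = √(4) = 2.
  L[1][0] = (-4) / L[0][0] = -2.
Step 2: L[1][1] = √(16) = 4.
  L[2][0] = (-4) / L[0][0] = -2.
  L[2][1] = (12) / L[1][1] = 3.
Step 3: L[2][2] = √(16) = 4.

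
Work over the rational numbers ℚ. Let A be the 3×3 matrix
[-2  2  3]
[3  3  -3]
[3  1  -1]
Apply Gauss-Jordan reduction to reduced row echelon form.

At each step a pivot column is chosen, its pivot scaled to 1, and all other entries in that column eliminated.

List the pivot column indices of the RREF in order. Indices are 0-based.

step 1: normalize row 0 (÷-2) = (1, -1, -3/2)
  row 1: subtract 3×row0 = (0, 6, 3/2)
  row 2: subtract 3×row0 = (0, 4, 7/2)
step 2: normalize row 1 (÷6) = (0, 1, 1/4)
  row 0: subtract -1×row1 = (1, 0, -5/4)
  row 2: subtract 4×row1 = (0, 0, 5/2)
step 3: normalize row 2 (÷5/2) = (0, 0, 1)
  row 0: subtract -5/4×row2 = (1, 0, 0)
  row 1: subtract 1/4×row2 = (0, 1, 0)

pivot columns: 0, 1, 2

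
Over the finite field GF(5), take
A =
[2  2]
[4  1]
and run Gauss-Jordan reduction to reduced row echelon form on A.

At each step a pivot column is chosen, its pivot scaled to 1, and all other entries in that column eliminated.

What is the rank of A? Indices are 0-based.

step 1: normalize row 0 (÷2) = (1, 1)
  row 1: subtract 4×row0 = (0, 2)
step 2: normalize row 1 (÷2) = (0, 1)
  row 0: subtract 1×row1 = (1, 0)

rank = 2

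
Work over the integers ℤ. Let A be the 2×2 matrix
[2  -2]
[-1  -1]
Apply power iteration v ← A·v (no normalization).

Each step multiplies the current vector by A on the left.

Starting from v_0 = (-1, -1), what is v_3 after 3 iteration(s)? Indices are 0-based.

v_3 = (-4, 6)

v_0 = (-1, -1).
v_1 = A·v_0 = (0, 2).
v_2 = A·v_1 = (-4, -2).
v_3 = A·v_2 = (-4, 6).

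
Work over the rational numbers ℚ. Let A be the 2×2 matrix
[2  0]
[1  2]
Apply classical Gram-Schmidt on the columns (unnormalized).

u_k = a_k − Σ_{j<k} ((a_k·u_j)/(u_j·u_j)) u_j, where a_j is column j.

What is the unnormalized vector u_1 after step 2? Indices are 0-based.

Step 1: u_0 = a_0 = (2, 1).
Step 2: u_1 = a_1 − (2/5)·u_0 = (-4/5, 8/5).

u_1 = (-4/5, 8/5)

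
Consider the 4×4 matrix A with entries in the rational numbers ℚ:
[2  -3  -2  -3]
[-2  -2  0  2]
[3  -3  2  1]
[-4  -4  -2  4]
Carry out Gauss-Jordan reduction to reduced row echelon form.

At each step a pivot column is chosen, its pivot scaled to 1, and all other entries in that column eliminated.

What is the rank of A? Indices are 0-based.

rank = 4

step 1: normalize row 0 (÷2) = (1, -3/2, -1, -3/2)
  row 1: subtract -2×row0 = (0, -5, -2, -1)
  row 2: subtract 3×row0 = (0, 3/2, 5, 11/2)
  row 3: subtract -4×row0 = (0, -10, -6, -2)
step 2: normalize row 1 (÷-5) = (0, 1, 2/5, 1/5)
  row 0: subtract -3/2×row1 = (1, 0, -2/5, -6/5)
  row 2: subtract 3/2×row1 = (0, 0, 22/5, 26/5)
  row 3: subtract -10×row1 = (0, 0, -2, 0)
step 3: normalize row 2 (÷22/5) = (0, 0, 1, 13/11)
  row 0: subtract -2/5×row2 = (1, 0, 0, -8/11)
  row 1: subtract 2/5×row2 = (0, 1, 0, -3/11)
  row 3: subtract -2×row2 = (0, 0, 0, 26/11)
step 4: normalize row 3 (÷26/11) = (0, 0, 0, 1)
  row 0: subtract -8/11×row3 = (1, 0, 0, 0)
  row 1: subtract -3/11×row3 = (0, 1, 0, 0)
  row 2: subtract 13/11×row3 = (0, 0, 1, 0)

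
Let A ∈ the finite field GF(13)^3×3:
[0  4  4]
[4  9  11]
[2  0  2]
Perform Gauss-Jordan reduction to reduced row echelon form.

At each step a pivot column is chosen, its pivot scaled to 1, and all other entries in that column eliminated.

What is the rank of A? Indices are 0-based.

pivot(0,0): swap R0↔R1
pivot(0,0)=4: scale R0 → (1, 12, 6)
  clear (2,0): R2 −= (2)R0 → (0, 2, 3)
pivot(1,1)=4: scale R1 → (0, 1, 1)
  clear (0,1): R0 −= (12)R1 → (1, 0, 7)
  clear (2,1): R2 −= (2)R1 → (0, 0, 1)
pivot(2,2)=1: scale R2 → (0, 0, 1)
  clear (0,2): R0 −= (7)R2 → (1, 0, 0)
  clear (1,2): R1 −= (1)R2 → (0, 1, 0)

rank = 3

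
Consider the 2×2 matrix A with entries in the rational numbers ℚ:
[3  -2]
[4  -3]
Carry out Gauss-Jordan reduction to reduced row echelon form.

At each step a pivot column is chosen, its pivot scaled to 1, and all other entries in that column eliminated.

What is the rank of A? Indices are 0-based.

rank = 2

[1] R0 /= 3  ⇒  (1, -2/3)
     R1 -= 4·R0  ⇒  (0, -1/3)
[2] R1 /= -1/3  ⇒  (0, 1)
     R0 -= -2/3·R1  ⇒  (1, 0)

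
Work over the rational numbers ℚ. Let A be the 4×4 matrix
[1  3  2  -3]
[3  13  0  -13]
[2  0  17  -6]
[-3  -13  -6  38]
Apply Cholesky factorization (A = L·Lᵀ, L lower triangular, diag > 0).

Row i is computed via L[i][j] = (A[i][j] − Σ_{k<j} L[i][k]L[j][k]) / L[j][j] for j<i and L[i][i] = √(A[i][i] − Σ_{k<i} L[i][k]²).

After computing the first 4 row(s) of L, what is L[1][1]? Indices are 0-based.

L[1][1] = 2

Step 1: L[0][0] = √(1) = 1.
  L[1][0] = (3) / L[0][0] = 3.
Step 2: L[1][1] = √(4) = 2.
  L[2][0] = (2) / L[0][0] = 2.
  L[2][1] = (-6) / L[1][1] = -3.
Step 3: L[2][2] = √(4) = 2.
  L[3][0] = (-3) / L[0][0] = -3.
  L[3][1] = (-4) / L[1][1] = -2.
  L[3][2] = (-6) / L[2][2] = -3.
Step 4: L[3][3] = √(16) = 4.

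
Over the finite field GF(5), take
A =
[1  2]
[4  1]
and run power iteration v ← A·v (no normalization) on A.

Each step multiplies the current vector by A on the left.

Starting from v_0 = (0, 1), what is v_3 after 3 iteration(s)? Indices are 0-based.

v_3 = (2, 0)

v_0 = (0, 1).
v_1 = A·v_0 = (2, 1).
v_2 = A·v_1 = (4, 4).
v_3 = A·v_2 = (2, 0).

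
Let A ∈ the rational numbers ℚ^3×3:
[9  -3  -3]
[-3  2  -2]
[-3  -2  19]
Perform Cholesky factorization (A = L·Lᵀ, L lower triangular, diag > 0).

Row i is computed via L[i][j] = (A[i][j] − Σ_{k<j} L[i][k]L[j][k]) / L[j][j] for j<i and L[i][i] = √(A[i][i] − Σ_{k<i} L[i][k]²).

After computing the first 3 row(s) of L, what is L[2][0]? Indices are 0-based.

Step 1: L[0][0] = √(9) = 3.
  L[1][0] = (-3) / L[0][0] = -1.
Step 2: L[1][1] = √(1) = 1.
  L[2][0] = (-3) / L[0][0] = -1.
  L[2][1] = (-3) / L[1][1] = -3.
Step 3: L[2][2] = √(9) = 3.

L[2][0] = -1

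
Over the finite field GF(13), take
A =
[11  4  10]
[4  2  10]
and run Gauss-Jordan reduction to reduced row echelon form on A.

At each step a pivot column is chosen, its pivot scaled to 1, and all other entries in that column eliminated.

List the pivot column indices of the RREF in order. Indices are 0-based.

step 1: normalize row 0 (÷11) = (1, 11, 8)
  row 1: subtract 4×row0 = (0, 10, 4)
step 2: normalize row 1 (÷10) = (0, 1, 3)
  row 0: subtract 11×row1 = (1, 0, 1)

pivot columns: 0, 1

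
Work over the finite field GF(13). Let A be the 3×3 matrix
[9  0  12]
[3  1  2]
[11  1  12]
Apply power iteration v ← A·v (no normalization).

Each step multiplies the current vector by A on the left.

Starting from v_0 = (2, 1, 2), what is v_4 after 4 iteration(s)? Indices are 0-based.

v_0 = (2, 1, 2).
v_1 = A·v_0 = (3, 11, 8).
v_2 = A·v_1 = (6, 10, 10).
v_3 = A·v_2 = (5, 9, 1).
v_4 = A·v_3 = (5, 0, 11).

v_4 = (5, 0, 11)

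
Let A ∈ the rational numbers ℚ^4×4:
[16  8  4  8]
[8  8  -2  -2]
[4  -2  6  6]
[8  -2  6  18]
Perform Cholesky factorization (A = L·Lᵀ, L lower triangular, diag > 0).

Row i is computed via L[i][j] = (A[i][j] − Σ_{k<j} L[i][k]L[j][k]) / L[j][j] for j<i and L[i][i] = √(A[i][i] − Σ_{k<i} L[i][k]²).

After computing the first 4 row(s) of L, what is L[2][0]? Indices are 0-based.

L[2][0] = 1

Step 1: L[0][0] = √(16) = 4.
  L[1][0] = (8) / L[0][0] = 2.
Step 2: L[1][1] = √(4) = 2.
  L[2][0] = (4) / L[0][0] = 1.
  L[2][1] = (-4) / L[1][1] = -2.
Step 3: L[2][2] = √(1) = 1.
  L[3][0] = (8) / L[0][0] = 2.
  L[3][1] = (-6) / L[1][1] = -3.
  L[3][2] = (-2) / L[2][2] = -2.
Step 4: L[3][3] = √(1) = 1.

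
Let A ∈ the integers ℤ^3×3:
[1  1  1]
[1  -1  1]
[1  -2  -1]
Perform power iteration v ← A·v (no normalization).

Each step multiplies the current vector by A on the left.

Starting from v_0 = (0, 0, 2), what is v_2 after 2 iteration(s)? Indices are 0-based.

v_0 = (0, 0, 2).
v_1 = A·v_0 = (2, 2, -2).
v_2 = A·v_1 = (2, -2, 0).

v_2 = (2, -2, 0)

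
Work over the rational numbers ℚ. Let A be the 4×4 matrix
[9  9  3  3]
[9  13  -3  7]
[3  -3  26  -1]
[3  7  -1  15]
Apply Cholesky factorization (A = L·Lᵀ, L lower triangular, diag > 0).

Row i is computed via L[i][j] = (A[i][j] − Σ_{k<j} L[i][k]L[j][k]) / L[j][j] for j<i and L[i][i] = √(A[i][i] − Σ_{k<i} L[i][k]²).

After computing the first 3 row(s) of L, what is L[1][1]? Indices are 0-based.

L[1][1] = 2

Step 1: L[0][0] = √(9) = 3.
  L[1][0] = (9) / L[0][0] = 3.
Step 2: L[1][1] = √(4) = 2.
  L[2][0] = (3) / L[0][0] = 1.
  L[2][1] = (-6) / L[1][1] = -3.
Step 3: L[2][2] = √(16) = 4.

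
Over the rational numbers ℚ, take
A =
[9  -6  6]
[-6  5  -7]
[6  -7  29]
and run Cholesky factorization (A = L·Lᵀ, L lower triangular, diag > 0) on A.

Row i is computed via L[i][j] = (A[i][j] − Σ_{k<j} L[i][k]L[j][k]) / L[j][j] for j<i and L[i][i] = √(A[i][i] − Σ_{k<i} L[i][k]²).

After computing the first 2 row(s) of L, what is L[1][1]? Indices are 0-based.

Step 1: L[0][0] = √(9) = 3.
  L[1][0] = (-6) / L[0][0] = -2.
Step 2: L[1][1] = √(1) = 1.

L[1][1] = 1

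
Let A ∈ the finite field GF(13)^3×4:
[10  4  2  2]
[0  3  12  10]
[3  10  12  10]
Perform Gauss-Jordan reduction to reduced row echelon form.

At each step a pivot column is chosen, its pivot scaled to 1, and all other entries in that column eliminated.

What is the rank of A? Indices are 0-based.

rank = 3

step 1: normalize row 0 (÷10) = (1, 3, 8, 8)
  row 2: subtract 3×row0 = (0, 1, 1, 12)
step 2: normalize row 1 (÷3) = (0, 1, 4, 12)
  row 0: subtract 3×row1 = (1, 0, 9, 11)
  row 2: subtract 1×row1 = (0, 0, 10, 0)
step 3: normalize row 2 (÷10) = (0, 0, 1, 0)
  row 0: subtract 9×row2 = (1, 0, 0, 11)
  row 1: subtract 4×row2 = (0, 1, 0, 12)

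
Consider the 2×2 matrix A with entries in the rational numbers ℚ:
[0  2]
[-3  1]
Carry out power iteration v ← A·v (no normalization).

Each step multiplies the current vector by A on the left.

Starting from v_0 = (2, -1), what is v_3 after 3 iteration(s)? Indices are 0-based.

v_3 = (-2, 41)

v_0 = (2, -1).
v_1 = A·v_0 = (-2, -7).
v_2 = A·v_1 = (-14, -1).
v_3 = A·v_2 = (-2, 41).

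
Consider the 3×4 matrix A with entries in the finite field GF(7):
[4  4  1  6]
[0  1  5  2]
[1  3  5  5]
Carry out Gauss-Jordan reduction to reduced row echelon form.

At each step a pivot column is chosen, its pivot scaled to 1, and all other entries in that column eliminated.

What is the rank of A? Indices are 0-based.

[1] R0 /= 4  ⇒  (1, 1, 2, 5)
     R2 -= 1·R0  ⇒  (0, 2, 3, 0)
[2] R1 /= 1  ⇒  (0, 1, 5, 2)
     R0 -= 1·R1  ⇒  (1, 0, 4, 3)
     R2 -= 2·R1  ⇒  (0, 0, 0, 3)
column 2 empty below row 2
[3] R2 /= 3  ⇒  (0, 0, 0, 1)
     R0 -= 3·R2  ⇒  (1, 0, 4, 0)
     R1 -= 2·R2  ⇒  (0, 1, 5, 0)

rank = 3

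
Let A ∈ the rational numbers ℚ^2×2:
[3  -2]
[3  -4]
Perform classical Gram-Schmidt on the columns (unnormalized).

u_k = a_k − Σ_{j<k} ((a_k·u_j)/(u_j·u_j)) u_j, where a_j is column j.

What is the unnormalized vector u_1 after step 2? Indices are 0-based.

Step 1: u_0 = a_0 = (3, 3).
Step 2: u_1 = a_1 − (-1)·u_0 = (1, -1).

u_1 = (1, -1)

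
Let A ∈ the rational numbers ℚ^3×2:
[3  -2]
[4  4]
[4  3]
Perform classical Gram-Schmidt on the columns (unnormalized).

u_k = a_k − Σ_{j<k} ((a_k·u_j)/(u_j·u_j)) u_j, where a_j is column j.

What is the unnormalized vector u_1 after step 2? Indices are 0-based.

u_1 = (-148/41, 76/41, 35/41)

Step 1: u_0 = a_0 = (3, 4, 4).
Step 2: u_1 = a_1 − (22/41)·u_0 = (-148/41, 76/41, 35/41).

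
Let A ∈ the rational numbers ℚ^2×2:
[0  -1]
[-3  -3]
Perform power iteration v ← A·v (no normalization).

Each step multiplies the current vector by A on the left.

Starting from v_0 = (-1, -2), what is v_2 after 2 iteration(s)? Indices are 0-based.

v_2 = (-9, -33)

v_0 = (-1, -2).
v_1 = A·v_0 = (2, 9).
v_2 = A·v_1 = (-9, -33).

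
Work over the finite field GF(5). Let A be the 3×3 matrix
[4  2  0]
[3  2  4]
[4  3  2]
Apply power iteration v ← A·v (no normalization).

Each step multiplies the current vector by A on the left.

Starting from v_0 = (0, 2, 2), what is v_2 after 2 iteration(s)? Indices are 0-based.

v_0 = (0, 2, 2).
v_1 = A·v_0 = (4, 2, 0).
v_2 = A·v_1 = (0, 1, 2).

v_2 = (0, 1, 2)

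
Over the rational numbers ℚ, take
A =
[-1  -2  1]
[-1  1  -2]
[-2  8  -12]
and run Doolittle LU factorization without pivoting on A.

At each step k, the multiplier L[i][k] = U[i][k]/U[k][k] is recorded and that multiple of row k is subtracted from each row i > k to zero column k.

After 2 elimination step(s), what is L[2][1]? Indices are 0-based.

L[2][1] = 4

k=0: U[0][0]=-1
  eliminate (1,0): mult=1, new row 1: (0, 3, -3); set L[1][0]=1
  eliminate (2,0): mult=2, new row 2: (0, 12, -14); set L[2][0]=2
k=1: U[1][1]=3
  eliminate (2,1): mult=4, new row 2: (0, 0, -2); set L[2][1]=4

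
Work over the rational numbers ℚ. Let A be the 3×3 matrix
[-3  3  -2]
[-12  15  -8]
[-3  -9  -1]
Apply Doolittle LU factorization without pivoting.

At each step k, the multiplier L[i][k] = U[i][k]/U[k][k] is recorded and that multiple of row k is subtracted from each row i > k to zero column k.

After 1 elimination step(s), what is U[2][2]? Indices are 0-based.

[col 0] pivot -3
  R1 -= 4*R0 → (0, 3, 0)  (L[1][0] := 4)
  R2 -= 1*R0 → (0, -12, 1)  (L[2][0] := 1)

U[2][2] = 1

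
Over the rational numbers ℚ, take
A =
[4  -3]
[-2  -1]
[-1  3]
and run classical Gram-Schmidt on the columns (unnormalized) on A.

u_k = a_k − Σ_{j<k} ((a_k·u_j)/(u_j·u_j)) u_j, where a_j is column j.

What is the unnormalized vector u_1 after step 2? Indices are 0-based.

u_1 = (-11/21, -47/21, 50/21)

Step 1: u_0 = a_0 = (4, -2, -1).
Step 2: u_1 = a_1 − (-13/21)·u_0 = (-11/21, -47/21, 50/21).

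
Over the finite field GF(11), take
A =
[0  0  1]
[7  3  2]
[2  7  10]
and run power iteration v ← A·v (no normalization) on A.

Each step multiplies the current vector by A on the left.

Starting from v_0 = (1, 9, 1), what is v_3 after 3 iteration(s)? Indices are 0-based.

v_3 = (3, 6, 0)

v_0 = (1, 9, 1).
v_1 = A·v_0 = (1, 3, 9).
v_2 = A·v_1 = (9, 1, 3).
v_3 = A·v_2 = (3, 6, 0).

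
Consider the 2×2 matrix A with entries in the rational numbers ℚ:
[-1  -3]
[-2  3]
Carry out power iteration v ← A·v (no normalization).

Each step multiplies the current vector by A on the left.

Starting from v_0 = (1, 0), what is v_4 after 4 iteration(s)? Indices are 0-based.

v_4 = (73, -88)

v_0 = (1, 0).
v_1 = A·v_0 = (-1, -2).
v_2 = A·v_1 = (7, -4).
v_3 = A·v_2 = (5, -26).
v_4 = A·v_3 = (73, -88).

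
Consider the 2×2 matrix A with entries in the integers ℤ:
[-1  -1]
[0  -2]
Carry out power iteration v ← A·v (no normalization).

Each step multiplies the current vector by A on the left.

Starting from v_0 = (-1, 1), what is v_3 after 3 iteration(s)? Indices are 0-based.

v_0 = (-1, 1).
v_1 = A·v_0 = (0, -2).
v_2 = A·v_1 = (2, 4).
v_3 = A·v_2 = (-6, -8).

v_3 = (-6, -8)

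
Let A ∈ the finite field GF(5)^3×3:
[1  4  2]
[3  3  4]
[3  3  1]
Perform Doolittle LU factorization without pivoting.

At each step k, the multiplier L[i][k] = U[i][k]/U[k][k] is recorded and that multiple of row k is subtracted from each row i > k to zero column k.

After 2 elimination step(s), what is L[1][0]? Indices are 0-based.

L[1][0] = 3

[col 0] pivot 1
  R1 -= 3*R0 → (0, 1, 3)  (L[1][0] := 3)
  R2 -= 3*R0 → (0, 1, 0)  (L[2][0] := 3)
[col 1] pivot 1
  R2 -= 1*R1 → (0, 0, 2)  (L[2][1] := 1)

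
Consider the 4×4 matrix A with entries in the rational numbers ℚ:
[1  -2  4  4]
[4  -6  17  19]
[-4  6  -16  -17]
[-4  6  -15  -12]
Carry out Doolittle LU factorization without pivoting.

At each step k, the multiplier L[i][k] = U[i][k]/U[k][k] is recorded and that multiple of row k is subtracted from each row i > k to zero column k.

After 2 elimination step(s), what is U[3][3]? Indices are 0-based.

[col 0] pivot 1
  R1 -= 4*R0 → (0, 2, 1, 3)  (L[1][0] := 4)
  R2 -= -4*R0 → (0, -2, 0, -1)  (L[2][0] := -4)
  R3 -= -4*R0 → (0, -2, 1, 4)  (L[3][0] := -4)
[col 1] pivot 2
  R2 -= -1*R1 → (0, 0, 1, 2)  (L[2][1] := -1)
  R3 -= -1*R1 → (0, 0, 2, 7)  (L[3][1] := -1)

U[3][3] = 7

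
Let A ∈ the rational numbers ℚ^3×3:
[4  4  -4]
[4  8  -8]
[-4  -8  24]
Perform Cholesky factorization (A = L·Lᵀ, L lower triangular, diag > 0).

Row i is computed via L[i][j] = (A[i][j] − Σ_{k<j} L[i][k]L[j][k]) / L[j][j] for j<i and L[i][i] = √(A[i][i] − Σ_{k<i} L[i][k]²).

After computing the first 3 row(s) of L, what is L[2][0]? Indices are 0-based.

L[2][0] = -2

Step 1: L[0][0] = √(4) = 2.
  L[1][0] = (4) / L[0][0] = 2.
Step 2: L[1][1] = √(4) = 2.
  L[2][0] = (-4) / L[0][0] = -2.
  L[2][1] = (-4) / L[1][1] = -2.
Step 3: L[2][2] = √(16) = 4.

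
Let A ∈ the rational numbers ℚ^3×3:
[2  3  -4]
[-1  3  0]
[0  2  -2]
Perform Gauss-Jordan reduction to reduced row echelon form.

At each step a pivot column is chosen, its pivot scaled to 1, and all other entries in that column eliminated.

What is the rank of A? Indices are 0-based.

step 1: normalize row 0 (÷2) = (1, 3/2, -2)
  row 1: subtract -1×row0 = (0, 9/2, -2)
step 2: normalize row 1 (÷9/2) = (0, 1, -4/9)
  row 0: subtract 3/2×row1 = (1, 0, -4/3)
  row 2: subtract 2×row1 = (0, 0, -10/9)
step 3: normalize row 2 (÷-10/9) = (0, 0, 1)
  row 0: subtract -4/3×row2 = (1, 0, 0)
  row 1: subtract -4/9×row2 = (0, 1, 0)

rank = 3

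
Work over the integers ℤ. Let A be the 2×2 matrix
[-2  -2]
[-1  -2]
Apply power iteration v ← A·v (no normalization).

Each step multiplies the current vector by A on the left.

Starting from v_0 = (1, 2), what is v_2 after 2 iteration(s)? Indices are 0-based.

v_2 = (22, 16)

v_0 = (1, 2).
v_1 = A·v_0 = (-6, -5).
v_2 = A·v_1 = (22, 16).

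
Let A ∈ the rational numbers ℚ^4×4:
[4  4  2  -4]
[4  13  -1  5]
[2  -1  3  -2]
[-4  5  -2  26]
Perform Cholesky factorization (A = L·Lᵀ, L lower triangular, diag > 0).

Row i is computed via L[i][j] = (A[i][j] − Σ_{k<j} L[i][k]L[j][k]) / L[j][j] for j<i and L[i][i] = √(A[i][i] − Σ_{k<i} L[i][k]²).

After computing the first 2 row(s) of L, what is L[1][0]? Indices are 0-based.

L[1][0] = 2

Step 1: L[0][0] = √(4) = 2.
  L[1][0] = (4) / L[0][0] = 2.
Step 2: L[1][1] = √(9) = 3.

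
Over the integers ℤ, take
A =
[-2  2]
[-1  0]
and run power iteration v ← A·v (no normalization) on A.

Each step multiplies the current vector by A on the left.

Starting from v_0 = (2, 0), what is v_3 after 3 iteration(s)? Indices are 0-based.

v_3 = (0, -4)

v_0 = (2, 0).
v_1 = A·v_0 = (-4, -2).
v_2 = A·v_1 = (4, 4).
v_3 = A·v_2 = (0, -4).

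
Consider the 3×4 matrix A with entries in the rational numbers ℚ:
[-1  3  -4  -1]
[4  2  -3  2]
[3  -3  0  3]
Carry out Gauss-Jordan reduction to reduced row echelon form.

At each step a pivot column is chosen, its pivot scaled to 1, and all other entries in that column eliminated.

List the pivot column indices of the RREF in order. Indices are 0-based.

pivot(0,0)=-1: scale R0 → (1, -3, 4, 1)
  clear (1,0): R1 −= (4)R0 → (0, 14, -19, -2)
  clear (2,0): R2 −= (3)R0 → (0, 6, -12, 0)
pivot(1,1)=14: scale R1 → (0, 1, -19/14, -1/7)
  clear (0,1): R0 −= (-3)R1 → (1, 0, -1/14, 4/7)
  clear (2,1): R2 −= (6)R1 → (0, 0, -27/7, 6/7)
pivot(2,2)=-27/7: scale R2 → (0, 0, 1, -2/9)
  clear (0,2): R0 −= (-1/14)R2 → (1, 0, 0, 5/9)
  clear (1,2): R1 −= (-19/14)R2 → (0, 1, 0, -4/9)

pivot columns: 0, 1, 2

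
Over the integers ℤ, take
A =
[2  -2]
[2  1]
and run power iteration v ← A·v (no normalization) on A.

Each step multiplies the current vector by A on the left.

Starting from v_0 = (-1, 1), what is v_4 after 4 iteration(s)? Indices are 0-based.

v_4 = (54, -9)

v_0 = (-1, 1).
v_1 = A·v_0 = (-4, -1).
v_2 = A·v_1 = (-6, -9).
v_3 = A·v_2 = (6, -21).
v_4 = A·v_3 = (54, -9).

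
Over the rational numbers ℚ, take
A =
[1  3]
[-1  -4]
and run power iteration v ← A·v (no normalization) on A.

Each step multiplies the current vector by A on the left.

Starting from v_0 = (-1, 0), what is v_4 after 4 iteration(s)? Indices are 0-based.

v_0 = (-1, 0).
v_1 = A·v_0 = (-1, 1).
v_2 = A·v_1 = (2, -3).
v_3 = A·v_2 = (-7, 10).
v_4 = A·v_3 = (23, -33).

v_4 = (23, -33)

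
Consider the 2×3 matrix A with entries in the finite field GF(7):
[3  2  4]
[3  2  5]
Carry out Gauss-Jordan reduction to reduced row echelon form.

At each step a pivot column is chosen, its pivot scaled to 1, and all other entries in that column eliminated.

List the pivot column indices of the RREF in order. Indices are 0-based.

pivot(0,0)=3: scale R0 → (1, 3, 6)
  clear (1,0): R1 −= (3)R0 → (0, 0, 1)
col 1: no nonzero at/below row 1; advance.
pivot(1,2)=1: scale R1 → (0, 0, 1)
  clear (0,2): R0 −= (6)R1 → (1, 3, 0)

pivot columns: 0, 2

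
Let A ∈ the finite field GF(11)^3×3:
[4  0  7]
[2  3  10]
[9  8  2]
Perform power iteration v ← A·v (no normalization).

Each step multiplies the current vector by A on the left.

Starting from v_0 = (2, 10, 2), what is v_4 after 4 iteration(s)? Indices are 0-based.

v_4 = (7, 4, 1)

v_0 = (2, 10, 2).
v_1 = A·v_0 = (0, 10, 3).
v_2 = A·v_1 = (10, 5, 9).
v_3 = A·v_2 = (4, 4, 5).
v_4 = A·v_3 = (7, 4, 1).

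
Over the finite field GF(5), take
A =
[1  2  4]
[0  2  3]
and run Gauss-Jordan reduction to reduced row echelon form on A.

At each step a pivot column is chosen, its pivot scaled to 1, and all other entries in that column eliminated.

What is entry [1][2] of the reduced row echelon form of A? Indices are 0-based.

M[1][2] = 4

[1] R0 /= 1  ⇒  (1, 2, 4)
[2] R1 /= 2  ⇒  (0, 1, 4)
     R0 -= 2·R1  ⇒  (1, 0, 1)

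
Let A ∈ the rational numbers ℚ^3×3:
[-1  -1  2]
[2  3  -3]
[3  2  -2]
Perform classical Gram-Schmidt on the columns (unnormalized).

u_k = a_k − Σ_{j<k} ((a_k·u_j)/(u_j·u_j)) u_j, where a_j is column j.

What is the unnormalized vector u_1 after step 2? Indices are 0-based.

u_1 = (-1/14, 8/7, -11/14)

Step 1: u_0 = a_0 = (-1, 2, 3).
Step 2: u_1 = a_1 − (13/14)·u_0 = (-1/14, 8/7, -11/14).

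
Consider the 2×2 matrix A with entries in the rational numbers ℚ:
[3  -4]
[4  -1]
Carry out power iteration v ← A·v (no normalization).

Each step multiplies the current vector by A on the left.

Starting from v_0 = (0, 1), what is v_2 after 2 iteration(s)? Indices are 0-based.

v_0 = (0, 1).
v_1 = A·v_0 = (-4, -1).
v_2 = A·v_1 = (-8, -15).

v_2 = (-8, -15)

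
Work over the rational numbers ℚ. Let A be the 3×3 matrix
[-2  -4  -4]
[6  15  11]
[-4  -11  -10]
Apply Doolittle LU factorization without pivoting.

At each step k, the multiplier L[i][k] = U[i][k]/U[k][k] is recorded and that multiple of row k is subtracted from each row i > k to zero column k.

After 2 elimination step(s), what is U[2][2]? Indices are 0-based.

[col 0] pivot -2
  R1 -= -3*R0 → (0, 3, -1)  (L[1][0] := -3)
  R2 -= 2*R0 → (0, -3, -2)  (L[2][0] := 2)
[col 1] pivot 3
  R2 -= -1*R1 → (0, 0, -3)  (L[2][1] := -1)

U[2][2] = -3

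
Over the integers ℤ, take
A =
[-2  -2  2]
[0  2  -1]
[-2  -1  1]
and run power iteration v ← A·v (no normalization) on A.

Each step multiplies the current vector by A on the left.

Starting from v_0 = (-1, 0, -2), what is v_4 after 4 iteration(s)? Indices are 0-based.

v_4 = (-8, 14, 0)

v_0 = (-1, 0, -2).
v_1 = A·v_0 = (-2, 2, 0).
v_2 = A·v_1 = (0, 4, 2).
v_3 = A·v_2 = (-4, 6, -2).
v_4 = A·v_3 = (-8, 14, 0).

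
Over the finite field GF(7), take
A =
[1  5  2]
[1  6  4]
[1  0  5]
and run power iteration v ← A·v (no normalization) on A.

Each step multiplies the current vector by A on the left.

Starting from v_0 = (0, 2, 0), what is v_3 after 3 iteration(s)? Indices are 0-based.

v_0 = (0, 2, 0).
v_1 = A·v_0 = (3, 5, 0).
v_2 = A·v_1 = (0, 5, 3).
v_3 = A·v_2 = (3, 0, 1).

v_3 = (3, 0, 1)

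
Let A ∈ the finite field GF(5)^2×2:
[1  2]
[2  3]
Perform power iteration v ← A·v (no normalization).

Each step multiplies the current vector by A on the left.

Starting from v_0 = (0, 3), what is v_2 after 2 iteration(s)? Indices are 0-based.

v_2 = (4, 4)

v_0 = (0, 3).
v_1 = A·v_0 = (1, 4).
v_2 = A·v_1 = (4, 4).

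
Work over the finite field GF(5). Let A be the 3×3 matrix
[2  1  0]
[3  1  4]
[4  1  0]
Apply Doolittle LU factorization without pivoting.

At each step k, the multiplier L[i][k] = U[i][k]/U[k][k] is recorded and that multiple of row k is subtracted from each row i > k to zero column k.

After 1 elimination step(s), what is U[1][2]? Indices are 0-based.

[col 0] pivot 2
  R1 -= 4*R0 → (0, 2, 4)  (L[1][0] := 4)
  R2 -= 2*R0 → (0, 4, 0)  (L[2][0] := 2)

U[1][2] = 4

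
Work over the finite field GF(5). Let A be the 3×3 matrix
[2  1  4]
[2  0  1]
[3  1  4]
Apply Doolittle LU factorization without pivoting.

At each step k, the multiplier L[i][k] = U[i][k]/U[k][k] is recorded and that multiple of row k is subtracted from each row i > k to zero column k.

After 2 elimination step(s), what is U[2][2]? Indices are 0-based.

U[2][2] = 2

Step 1: pivot at (0,0) is 2.
  row1 ← row1 − (1)·row0  ⇒  L[1][0]=1, U row1=(0, 4, 2)
  row2 ← row2 − (4)·row0  ⇒  L[2][0]=4, U row2=(0, 2, 3)
Step 2: pivot at (1,1) is 4.
  row2 ← row2 − (3)·row1  ⇒  L[2][1]=3, U row2=(0, 0, 2)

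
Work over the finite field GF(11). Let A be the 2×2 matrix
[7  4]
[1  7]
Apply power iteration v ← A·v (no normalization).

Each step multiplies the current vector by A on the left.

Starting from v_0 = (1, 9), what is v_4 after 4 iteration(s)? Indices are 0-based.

v_4 = (4, 7)

v_0 = (1, 9).
v_1 = A·v_0 = (10, 9).
v_2 = A·v_1 = (7, 7).
v_3 = A·v_2 = (0, 1).
v_4 = A·v_3 = (4, 7).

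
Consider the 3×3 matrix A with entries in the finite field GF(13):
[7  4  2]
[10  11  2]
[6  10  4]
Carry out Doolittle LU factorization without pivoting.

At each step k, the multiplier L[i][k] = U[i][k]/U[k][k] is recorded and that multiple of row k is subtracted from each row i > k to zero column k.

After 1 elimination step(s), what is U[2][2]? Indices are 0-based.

[col 0] pivot 7
  R1 -= 7*R0 → (0, 9, 1)  (L[1][0] := 7)
  R2 -= 12*R0 → (0, 1, 6)  (L[2][0] := 12)

U[2][2] = 6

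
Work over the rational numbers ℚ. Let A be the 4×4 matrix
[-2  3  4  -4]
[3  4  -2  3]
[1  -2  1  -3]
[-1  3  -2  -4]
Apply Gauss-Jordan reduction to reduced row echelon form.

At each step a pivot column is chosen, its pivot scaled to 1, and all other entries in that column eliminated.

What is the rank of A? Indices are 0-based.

rank = 4

step 1: normalize row 0 (÷-2) = (1, -3/2, -2, 2)
  row 1: subtract 3×row0 = (0, 17/2, 4, -3)
  row 2: subtract 1×row0 = (0, -1/2, 3, -5)
  row 3: subtract -1×row0 = (0, 3/2, -4, -2)
step 2: normalize row 1 (÷17/2) = (0, 1, 8/17, -6/17)
  row 0: subtract -3/2×row1 = (1, 0, -22/17, 25/17)
  row 2: subtract -1/2×row1 = (0, 0, 55/17, -88/17)
  row 3: subtract 3/2×row1 = (0, 0, -80/17, -25/17)
step 3: normalize row 2 (÷55/17) = (0, 0, 1, -8/5)
  row 0: subtract -22/17×row2 = (1, 0, 0, -3/5)
  row 1: subtract 8/17×row2 = (0, 1, 0, 2/5)
  row 3: subtract -80/17×row2 = (0, 0, 0, -9)
step 4: normalize row 3 (÷-9) = (0, 0, 0, 1)
  row 0: subtract -3/5×row3 = (1, 0, 0, 0)
  row 1: subtract 2/5×row3 = (0, 1, 0, 0)
  row 2: subtract -8/5×row3 = (0, 0, 1, 0)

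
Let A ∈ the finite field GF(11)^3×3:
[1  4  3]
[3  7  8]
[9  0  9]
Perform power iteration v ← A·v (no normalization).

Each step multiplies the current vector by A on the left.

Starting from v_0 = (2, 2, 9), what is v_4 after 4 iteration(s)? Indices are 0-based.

v_0 = (2, 2, 9).
v_1 = A·v_0 = (4, 4, 0).
v_2 = A·v_1 = (9, 7, 3).
v_3 = A·v_2 = (2, 1, 9).
v_4 = A·v_3 = (0, 8, 0).

v_4 = (0, 8, 0)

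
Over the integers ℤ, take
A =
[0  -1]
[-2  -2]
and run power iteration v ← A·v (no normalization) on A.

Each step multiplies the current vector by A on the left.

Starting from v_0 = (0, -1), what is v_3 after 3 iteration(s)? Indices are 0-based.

v_3 = (6, 16)

v_0 = (0, -1).
v_1 = A·v_0 = (1, 2).
v_2 = A·v_1 = (-2, -6).
v_3 = A·v_2 = (6, 16).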